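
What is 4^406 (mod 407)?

70

4^1 ≡ 4 (mod 407)
4^2 ≡ 4^2 = 16 ≡ 16 (mod 407)
4^4 ≡ 16^2 = 256 ≡ 256 (mod 407)
4^8 ≡ 256^2 = 65536 ≡ 9 (mod 407)
4^16 ≡ 9^2 = 81 ≡ 81 (mod 407)
4^32 ≡ 81^2 = 6561 ≡ 49 (mod 407)
4^64 ≡ 49^2 = 2401 ≡ 366 (mod 407)
4^128 ≡ 366^2 = 133956 ≡ 53 (mod 407)
4^256 ≡ 53^2 = 2809 ≡ 367 (mod 407)
406 = 256 + 128 + 16 + 4 + 2 in binary powers of 2.
So 4^406 ≡ 367 · 53 · 81 · 256 · 16 ≡ 70 (mod 407).
Since 70 ≠ 1, base 4 is a Fermat witness: 407 is composite.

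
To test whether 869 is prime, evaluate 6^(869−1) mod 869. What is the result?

6^1 ≡ 6 (mod 869)
6^2 ≡ 6^2 = 36 ≡ 36 (mod 869)
6^4 ≡ 36^2 = 1296 ≡ 427 (mod 869)
6^8 ≡ 427^2 = 182329 ≡ 708 (mod 869)
6^16 ≡ 708^2 = 501264 ≡ 720 (mod 869)
6^32 ≡ 720^2 = 518400 ≡ 476 (mod 869)
6^64 ≡ 476^2 = 226576 ≡ 636 (mod 869)
6^128 ≡ 636^2 = 404496 ≡ 411 (mod 869)
6^256 ≡ 411^2 = 168921 ≡ 335 (mod 869)
6^512 ≡ 335^2 = 112225 ≡ 124 (mod 869)
868 = 512 + 256 + 64 + 32 + 4 in binary powers of 2.
So 6^868 ≡ 124 · 335 · 636 · 476 · 427 ≡ 840 (mod 869).
Since 840 ≠ 1, base 6 is a Fermat witness: 869 is composite.

840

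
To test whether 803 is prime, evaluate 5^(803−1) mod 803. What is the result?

707

5^1 ≡ 5 (mod 803)
5^2 ≡ 5^2 = 25 ≡ 25 (mod 803)
5^4 ≡ 25^2 = 625 ≡ 625 (mod 803)
5^8 ≡ 625^2 = 390625 ≡ 367 (mod 803)
5^16 ≡ 367^2 = 134689 ≡ 588 (mod 803)
5^32 ≡ 588^2 = 345744 ≡ 454 (mod 803)
5^64 ≡ 454^2 = 206116 ≡ 548 (mod 803)
5^128 ≡ 548^2 = 300304 ≡ 785 (mod 803)
5^256 ≡ 785^2 = 616225 ≡ 324 (mod 803)
5^512 ≡ 324^2 = 104976 ≡ 586 (mod 803)
802 = 512 + 256 + 32 + 2 in binary powers of 2.
So 5^802 ≡ 586 · 324 · 454 · 25 ≡ 707 (mod 803).
Since 707 ≠ 1, base 5 is a Fermat witness: 803 is composite.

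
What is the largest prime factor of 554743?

97

554743 = 7 · 79249
79249 = 19 · 4171
4171 = 43 · 97
97 is prime.
So 554743 = 7 · 19 · 43 · 97; the largest prime factor is 97.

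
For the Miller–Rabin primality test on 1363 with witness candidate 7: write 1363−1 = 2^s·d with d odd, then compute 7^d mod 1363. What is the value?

1363 − 1 = 1362 = 2^1 · 681, so d = 681.
7^1 ≡ 7 (mod 1363)
7^2 ≡ 7^2 = 49 ≡ 49 (mod 1363)
7^4 ≡ 49^2 = 2401 ≡ 1038 (mod 1363)
7^8 ≡ 1038^2 = 1077444 ≡ 674 (mod 1363)
7^16 ≡ 674^2 = 454276 ≡ 397 (mod 1363)
7^32 ≡ 397^2 = 157609 ≡ 864 (mod 1363)
7^64 ≡ 864^2 = 746496 ≡ 935 (mod 1363)
7^128 ≡ 935^2 = 874225 ≡ 542 (mod 1363)
7^256 ≡ 542^2 = 293764 ≡ 719 (mod 1363)
7^512 ≡ 719^2 = 516961 ≡ 384 (mod 1363)
681 = 512 + 128 + 32 + 8 + 1 in binary powers of 2.
So 7^681 ≡ 384 · 542 · 864 · 674 · 7 ≡ 1209 (mod 1363).
Squaring chain: 1209; never reaches −1, so base 7 is a Miller–Rabin witness that 1363 is composite.

1209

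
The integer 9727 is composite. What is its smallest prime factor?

71

9727 is odd.
Digit sum 25, not divisible by 3.
Ends in 7: not divisible by 5.
7: 9727 = 7·1389 + 4
11: 9727 = 11·884 + 3
13: 9727 = 13·748 + 3
17: 9727 = 17·572 + 3
19: 9727 = 19·511 + 18
23: 9727 = 23·422 + 21
29: 9727 = 29·335 + 12
31: 9727 = 31·313 + 24
37: 9727 = 37·262 + 33
41: 9727 = 41·237 + 10
43: 9727 = 43·226 + 9
47: 9727 = 47·206 + 45
53: 9727 = 53·183 + 28
59: 9727 = 59·164 + 51
61: 9727 = 61·159 + 28
67: 9727 = 67·145 + 12
71: 9727 = 71·137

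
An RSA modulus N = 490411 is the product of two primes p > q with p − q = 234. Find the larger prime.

827

Since p = q + 234, we have 490411 = q(q + 234), so q² + 234q − 490411 = 0.
Discriminant: 234² + 4·490411 = 54756 + 1961644 = 2016400; √2016400 = 1420.
q = (−234 + 1420)/2 = 593, and p = q + 234 = 827.
Check: 593 · 827 = 490411.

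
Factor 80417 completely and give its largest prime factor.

59

80417 = 29 · 2773
2773 = 47 · 59
59 is prime.
So 80417 = 29 · 47 · 59; the largest prime factor is 59.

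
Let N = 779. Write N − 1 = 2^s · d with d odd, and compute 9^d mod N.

779 − 1 = 778 = 2^1 · 389, so d = 389.
9^1 ≡ 9 (mod 779)
9^2 ≡ 9^2 = 81 ≡ 81 (mod 779)
9^4 ≡ 81^2 = 6561 ≡ 329 (mod 779)
9^8 ≡ 329^2 = 108241 ≡ 739 (mod 779)
9^16 ≡ 739^2 = 546121 ≡ 42 (mod 779)
9^32 ≡ 42^2 = 1764 ≡ 206 (mod 779)
9^64 ≡ 206^2 = 42436 ≡ 370 (mod 779)
9^128 ≡ 370^2 = 136900 ≡ 575 (mod 779)
9^256 ≡ 575^2 = 330625 ≡ 329 (mod 779)
389 = 256 + 128 + 4 + 1 in binary powers of 2.
So 9^389 ≡ 329 · 575 · 329 · 9 ≡ 214 (mod 779).
Squaring chain: 214; never reaches −1, so base 9 is a Miller–Rabin witness that 779 is composite.

214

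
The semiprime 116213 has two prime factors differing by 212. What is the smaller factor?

251

Since p = q + 212, we have 116213 = q(q + 212), so q² + 212q − 116213 = 0.
Discriminant: 212² + 4·116213 = 44944 + 464852 = 509796; √509796 = 714.
q = (−212 + 714)/2 = 251, and p = q + 212 = 463.
Check: 251 · 463 = 116213.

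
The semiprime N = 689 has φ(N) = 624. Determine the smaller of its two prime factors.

φ(n) = (p−1)(q−1) = n − (p+q) + 1, so p + q = 689 − 624 + 1 = 66.
p and q are the roots of t² − 66t + 689 = 0.
Discriminant: 66² − 4·689 = 4356 − 2756 = 1600; √1600 = 40.
q = (66 − 40)/2 = 13, p = (66 + 40)/2 = 53.
Check: 13 · 53 = 689.

13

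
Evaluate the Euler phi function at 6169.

5940

Factor: 6169 = 31 · 199.
φ(6169) = (31−1) · (199−1) = 30 · 198 = 5940.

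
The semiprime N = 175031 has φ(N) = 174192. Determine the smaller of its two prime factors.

383

φ(n) = (p−1)(q−1) = n − (p+q) + 1, so p + q = 175031 − 174192 + 1 = 840.
p and q are the roots of t² − 840t + 175031 = 0.
Discriminant: 840² − 4·175031 = 705600 − 700124 = 5476; √5476 = 74.
q = (840 − 74)/2 = 383, p = (840 + 74)/2 = 457.
Check: 383 · 457 = 175031.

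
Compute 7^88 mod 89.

1

7^1 ≡ 7 (mod 89)
7^2 ≡ 7^2 = 49 ≡ 49 (mod 89)
7^4 ≡ 49^2 = 2401 ≡ 87 (mod 89)
7^8 ≡ 87^2 = 7569 ≡ 4 (mod 89)
7^16 ≡ 4^2 = 16 ≡ 16 (mod 89)
7^32 ≡ 16^2 = 256 ≡ 78 (mod 89)
7^64 ≡ 78^2 = 6084 ≡ 32 (mod 89)
88 = 64 + 16 + 8 in binary powers of 2.
So 7^88 ≡ 32 · 16 · 4 ≡ 1 (mod 89).
Since the result is 1, base 7 gives no evidence that 89 is composite.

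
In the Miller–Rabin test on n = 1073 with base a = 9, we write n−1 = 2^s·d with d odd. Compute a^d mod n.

863

1073 − 1 = 1072 = 2^4 · 67, so d = 67.
9^1 ≡ 9 (mod 1073)
9^2 ≡ 9^2 = 81 ≡ 81 (mod 1073)
9^4 ≡ 81^2 = 6561 ≡ 123 (mod 1073)
9^8 ≡ 123^2 = 15129 ≡ 107 (mod 1073)
9^16 ≡ 107^2 = 11449 ≡ 719 (mod 1073)
9^32 ≡ 719^2 = 516961 ≡ 848 (mod 1073)
9^64 ≡ 848^2 = 719104 ≡ 194 (mod 1073)
67 = 64 + 2 + 1 in binary powers of 2.
So 9^67 ≡ 194 · 81 · 9 ≡ 863 (mod 1073).
Squaring chain: 863 → 107 → 719 → 848; never reaches −1, so base 9 is a Miller–Rabin witness that 1073 is composite.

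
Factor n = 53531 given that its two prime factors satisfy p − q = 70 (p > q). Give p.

Since p = q + 70, we have 53531 = q(q + 70), so q² + 70q − 53531 = 0.
Discriminant: 70² + 4·53531 = 4900 + 214124 = 219024; √219024 = 468.
q = (−70 + 468)/2 = 199, and p = q + 70 = 269.
Check: 199 · 269 = 53531.

269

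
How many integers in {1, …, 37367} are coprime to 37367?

32760

Factor: 37367 = 11 · 43 · 79.
φ(37367) = (11−1) · (43−1) · (79−1) = 10 · 42 · 78 = 32760.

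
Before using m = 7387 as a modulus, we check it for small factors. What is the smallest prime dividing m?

7387 is odd.
Digit sum 25, not divisible by 3.
Ends in 7: not divisible by 5.
7: 7387 = 7·1055 + 2
11: 7387 = 11·671 + 6
13: 7387 = 13·568 + 3
17: 7387 = 17·434 + 9
19: 7387 = 19·388 + 15
23: 7387 = 23·321 + 4
29: 7387 = 29·254 + 21
31: 7387 = 31·238 + 9
37: 7387 = 37·199 + 24
41: 7387 = 41·180 + 7
43: 7387 = 43·171 + 34
47: 7387 = 47·157 + 8
53: 7387 = 53·139 + 20
59: 7387 = 59·125 + 12
61: 7387 = 61·121 + 6
67: 7387 = 67·110 + 17
71: 7387 = 71·104 + 3
73: 7387 = 73·101 + 14
79: 7387 = 79·93 + 40
83: 7387 = 83·89

83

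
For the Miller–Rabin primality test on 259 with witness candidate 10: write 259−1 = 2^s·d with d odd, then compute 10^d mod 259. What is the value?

223

259 − 1 = 258 = 2^1 · 129, so d = 129.
10^1 ≡ 10 (mod 259)
10^2 ≡ 10^2 = 100 ≡ 100 (mod 259)
10^4 ≡ 100^2 = 10000 ≡ 158 (mod 259)
10^8 ≡ 158^2 = 24964 ≡ 100 (mod 259)
10^16 ≡ 100^2 = 10000 ≡ 158 (mod 259)
10^32 ≡ 158^2 = 24964 ≡ 100 (mod 259)
10^64 ≡ 100^2 = 10000 ≡ 158 (mod 259)
10^128 ≡ 158^2 = 24964 ≡ 100 (mod 259)
129 = 128 + 1 in binary powers of 2.
So 10^129 ≡ 100 · 10 ≡ 223 (mod 259).
Squaring chain: 223; never reaches −1, so base 10 is a Miller–Rabin witness that 259 is composite.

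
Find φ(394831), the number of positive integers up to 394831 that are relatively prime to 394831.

378840

Factor: 394831 = 67 · 71 · 83.
φ(394831) = (67−1) · (71−1) · (83−1) = 66 · 70 · 82 = 378840.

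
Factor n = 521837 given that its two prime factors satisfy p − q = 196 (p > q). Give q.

Since p = q + 196, we have 521837 = q(q + 196), so q² + 196q − 521837 = 0.
Discriminant: 196² + 4·521837 = 38416 + 2087348 = 2125764; √2125764 = 1458.
q = (−196 + 1458)/2 = 631, and p = q + 196 = 827.
Check: 631 · 827 = 521837.

631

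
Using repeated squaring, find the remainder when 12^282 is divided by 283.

1

12^1 ≡ 12 (mod 283)
12^2 ≡ 12^2 = 144 ≡ 144 (mod 283)
12^4 ≡ 144^2 = 20736 ≡ 77 (mod 283)
12^8 ≡ 77^2 = 5929 ≡ 269 (mod 283)
12^16 ≡ 269^2 = 72361 ≡ 196 (mod 283)
12^32 ≡ 196^2 = 38416 ≡ 211 (mod 283)
12^64 ≡ 211^2 = 44521 ≡ 90 (mod 283)
12^128 ≡ 90^2 = 8100 ≡ 176 (mod 283)
12^256 ≡ 176^2 = 30976 ≡ 129 (mod 283)
282 = 256 + 16 + 8 + 2 in binary powers of 2.
So 12^282 ≡ 129 · 196 · 269 · 144 ≡ 1 (mod 283).
Since the result is 1, base 12 gives no evidence that 283 is composite.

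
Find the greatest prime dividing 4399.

4399 = 53 · 83
83 is prime.
So 4399 = 53 · 83; the largest prime factor is 83.

83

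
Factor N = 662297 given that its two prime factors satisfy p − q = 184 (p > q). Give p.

Since p = q + 184, we have 662297 = q(q + 184), so q² + 184q − 662297 = 0.
Discriminant: 184² + 4·662297 = 33856 + 2649188 = 2683044; √2683044 = 1638.
q = (−184 + 1638)/2 = 727, and p = q + 184 = 911.
Check: 727 · 911 = 662297.

911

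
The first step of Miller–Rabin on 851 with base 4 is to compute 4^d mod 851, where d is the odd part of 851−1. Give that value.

169

851 − 1 = 850 = 2^1 · 425, so d = 425.
4^1 ≡ 4 (mod 851)
4^2 ≡ 4^2 = 16 ≡ 16 (mod 851)
4^4 ≡ 16^2 = 256 ≡ 256 (mod 851)
4^8 ≡ 256^2 = 65536 ≡ 9 (mod 851)
4^16 ≡ 9^2 = 81 ≡ 81 (mod 851)
4^32 ≡ 81^2 = 6561 ≡ 604 (mod 851)
4^64 ≡ 604^2 = 364816 ≡ 588 (mod 851)
4^128 ≡ 588^2 = 345744 ≡ 238 (mod 851)
4^256 ≡ 238^2 = 56644 ≡ 478 (mod 851)
425 = 256 + 128 + 32 + 8 + 1 in binary powers of 2.
So 4^425 ≡ 478 · 238 · 604 · 9 · 4 ≡ 169 (mod 851).
Squaring chain: 169; never reaches −1, so base 4 is a Miller–Rabin witness that 851 is composite.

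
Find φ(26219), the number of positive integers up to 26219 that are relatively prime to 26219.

25896

Factor: 26219 = 157 · 167.
φ(26219) = (157−1) · (167−1) = 156 · 166 = 25896.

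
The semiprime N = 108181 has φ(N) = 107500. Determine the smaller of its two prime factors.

φ(n) = (p−1)(q−1) = n − (p+q) + 1, so p + q = 108181 − 107500 + 1 = 682.
p and q are the roots of t² − 682t + 108181 = 0.
Discriminant: 682² − 4·108181 = 465124 − 432724 = 32400; √32400 = 180.
q = (682 − 180)/2 = 251, p = (682 + 180)/2 = 431.
Check: 251 · 431 = 108181.

251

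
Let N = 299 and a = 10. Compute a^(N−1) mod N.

10^1 ≡ 10 (mod 299)
10^2 ≡ 10^2 = 100 ≡ 100 (mod 299)
10^4 ≡ 100^2 = 10000 ≡ 133 (mod 299)
10^8 ≡ 133^2 = 17689 ≡ 48 (mod 299)
10^16 ≡ 48^2 = 2304 ≡ 211 (mod 299)
10^32 ≡ 211^2 = 44521 ≡ 269 (mod 299)
10^64 ≡ 269^2 = 72361 ≡ 3 (mod 299)
10^128 ≡ 3^2 = 9 ≡ 9 (mod 299)
10^256 ≡ 9^2 = 81 ≡ 81 (mod 299)
298 = 256 + 32 + 8 + 2 in binary powers of 2.
So 10^298 ≡ 81 · 269 · 48 · 100 ≡ 289 (mod 299).
Since 289 ≠ 1, base 10 is a Fermat witness: 299 is composite.

289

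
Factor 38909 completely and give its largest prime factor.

73

38909 = 13 · 2993
2993 = 41 · 73
73 is prime.
So 38909 = 13 · 41 · 73; the largest prime factor is 73.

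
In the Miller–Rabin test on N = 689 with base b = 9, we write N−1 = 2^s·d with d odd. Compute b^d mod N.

689 − 1 = 688 = 2^4 · 43, so d = 43.
9^1 ≡ 9 (mod 689)
9^2 ≡ 9^2 = 81 ≡ 81 (mod 689)
9^4 ≡ 81^2 = 6561 ≡ 360 (mod 689)
9^8 ≡ 360^2 = 129600 ≡ 68 (mod 689)
9^16 ≡ 68^2 = 4624 ≡ 490 (mod 689)
9^32 ≡ 490^2 = 240100 ≡ 328 (mod 689)
43 = 32 + 8 + 2 + 1 in binary powers of 2.
So 9^43 ≡ 328 · 68 · 81 · 9 ≡ 594 (mod 689).
Squaring chain: 594 → 68 → 490 → 328; never reaches −1, so base 9 is a Miller–Rabin witness that 689 is composite.

594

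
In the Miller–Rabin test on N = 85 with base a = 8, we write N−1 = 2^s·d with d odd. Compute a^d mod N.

85 − 1 = 84 = 2^2 · 21, so d = 21.
8^1 ≡ 8 (mod 85)
8^2 ≡ 8^2 = 64 ≡ 64 (mod 85)
8^4 ≡ 64^2 = 4096 ≡ 16 (mod 85)
8^8 ≡ 16^2 = 256 ≡ 1 (mod 85)
8^16 ≡ 1^2 = 1 ≡ 1 (mod 85)
21 = 16 + 4 + 1 in binary powers of 2.
So 8^21 ≡ 1 · 16 · 8 ≡ 43 (mod 85).
Squaring chain: 43 → 64; never reaches −1, so base 8 is a Miller–Rabin witness that 85 is composite.

43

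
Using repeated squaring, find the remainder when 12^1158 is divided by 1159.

20

12^1 ≡ 12 (mod 1159)
12^2 ≡ 12^2 = 144 ≡ 144 (mod 1159)
12^4 ≡ 144^2 = 20736 ≡ 1033 (mod 1159)
12^8 ≡ 1033^2 = 1067089 ≡ 809 (mod 1159)
12^16 ≡ 809^2 = 654481 ≡ 805 (mod 1159)
12^32 ≡ 805^2 = 648025 ≡ 144 (mod 1159)
12^64 ≡ 144^2 = 20736 ≡ 1033 (mod 1159)
12^128 ≡ 1033^2 = 1067089 ≡ 809 (mod 1159)
12^256 ≡ 809^2 = 654481 ≡ 805 (mod 1159)
12^512 ≡ 805^2 = 648025 ≡ 144 (mod 1159)
12^1024 ≡ 144^2 = 20736 ≡ 1033 (mod 1159)
1158 = 1024 + 128 + 4 + 2 in binary powers of 2.
So 12^1158 ≡ 1033 · 809 · 1033 · 144 ≡ 20 (mod 1159).
Since 20 ≠ 1, base 12 is a Fermat witness: 1159 is composite.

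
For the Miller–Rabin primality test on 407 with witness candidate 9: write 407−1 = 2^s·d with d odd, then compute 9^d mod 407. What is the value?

407 − 1 = 406 = 2^1 · 203, so d = 203.
9^1 ≡ 9 (mod 407)
9^2 ≡ 9^2 = 81 ≡ 81 (mod 407)
9^4 ≡ 81^2 = 6561 ≡ 49 (mod 407)
9^8 ≡ 49^2 = 2401 ≡ 366 (mod 407)
9^16 ≡ 366^2 = 133956 ≡ 53 (mod 407)
9^32 ≡ 53^2 = 2809 ≡ 367 (mod 407)
9^64 ≡ 367^2 = 134689 ≡ 379 (mod 407)
9^128 ≡ 379^2 = 143641 ≡ 377 (mod 407)
203 = 128 + 64 + 8 + 2 + 1 in binary powers of 2.
So 9^203 ≡ 377 · 379 · 366 · 81 · 9 ≡ 256 (mod 407).
Squaring chain: 256; never reaches −1, so base 9 is a Miller–Rabin witness that 407 is composite.

256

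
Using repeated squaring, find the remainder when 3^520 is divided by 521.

3^1 ≡ 3 (mod 521)
3^2 ≡ 3^2 = 9 ≡ 9 (mod 521)
3^4 ≡ 9^2 = 81 ≡ 81 (mod 521)
3^8 ≡ 81^2 = 6561 ≡ 309 (mod 521)
3^16 ≡ 309^2 = 95481 ≡ 138 (mod 521)
3^32 ≡ 138^2 = 19044 ≡ 288 (mod 521)
3^64 ≡ 288^2 = 82944 ≡ 105 (mod 521)
3^128 ≡ 105^2 = 11025 ≡ 84 (mod 521)
3^256 ≡ 84^2 = 7056 ≡ 283 (mod 521)
3^512 ≡ 283^2 = 80089 ≡ 376 (mod 521)
520 = 512 + 8 in binary powers of 2.
So 3^520 ≡ 376 · 309 ≡ 1 (mod 521).
Since the result is 1, base 3 gives no evidence that 521 is composite.

1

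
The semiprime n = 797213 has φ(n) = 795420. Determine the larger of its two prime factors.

φ(n) = (p−1)(q−1) = n − (p+q) + 1, so p + q = 797213 − 795420 + 1 = 1794.
p and q are the roots of t² − 1794t + 797213 = 0.
Discriminant: 1794² − 4·797213 = 3218436 − 3188852 = 29584; √29584 = 172.
q = (1794 − 172)/2 = 811, p = (1794 + 172)/2 = 983.
Check: 811 · 983 = 797213.

983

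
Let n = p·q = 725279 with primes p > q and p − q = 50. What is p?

877

Since p = q + 50, we have 725279 = q(q + 50), so q² + 50q − 725279 = 0.
Discriminant: 50² + 4·725279 = 2500 + 2901116 = 2903616; √2903616 = 1704.
q = (−50 + 1704)/2 = 827, and p = q + 50 = 877.
Check: 827 · 877 = 725279.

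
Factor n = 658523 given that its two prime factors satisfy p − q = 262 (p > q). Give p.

Since p = q + 262, we have 658523 = q(q + 262), so q² + 262q − 658523 = 0.
Discriminant: 262² + 4·658523 = 68644 + 2634092 = 2702736; √2702736 = 1644.
q = (−262 + 1644)/2 = 691, and p = q + 262 = 953.
Check: 691 · 953 = 658523.

953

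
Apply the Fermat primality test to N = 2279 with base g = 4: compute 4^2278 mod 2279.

4^1 ≡ 4 (mod 2279)
4^2 ≡ 4^2 = 16 ≡ 16 (mod 2279)
4^4 ≡ 16^2 = 256 ≡ 256 (mod 2279)
4^8 ≡ 256^2 = 65536 ≡ 1724 (mod 2279)
4^16 ≡ 1724^2 = 2972176 ≡ 360 (mod 2279)
4^32 ≡ 360^2 = 129600 ≡ 1976 (mod 2279)
4^64 ≡ 1976^2 = 3904576 ≡ 649 (mod 2279)
4^128 ≡ 649^2 = 421201 ≡ 1865 (mod 2279)
4^256 ≡ 1865^2 = 3478225 ≡ 471 (mod 2279)
4^512 ≡ 471^2 = 221841 ≡ 778 (mod 2279)
4^1024 ≡ 778^2 = 605284 ≡ 1349 (mod 2279)
4^2048 ≡ 1349^2 = 1819801 ≡ 1159 (mod 2279)
2278 = 2048 + 128 + 64 + 32 + 4 + 2 in binary powers of 2.
So 4^2278 ≡ 1159 · 1865 · 649 · 1976 · 256 · 16 ≡ 1526 (mod 2279).
Since 1526 ≠ 1, base 4 is a Fermat witness: 2279 is composite.

1526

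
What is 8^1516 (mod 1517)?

8^1 ≡ 8 (mod 1517)
8^2 ≡ 8^2 = 64 ≡ 64 (mod 1517)
8^4 ≡ 64^2 = 4096 ≡ 1062 (mod 1517)
8^8 ≡ 1062^2 = 1127844 ≡ 713 (mod 1517)
8^16 ≡ 713^2 = 508369 ≡ 174 (mod 1517)
8^32 ≡ 174^2 = 30276 ≡ 1453 (mod 1517)
8^64 ≡ 1453^2 = 2111209 ≡ 1062 (mod 1517)
8^128 ≡ 1062^2 = 1127844 ≡ 713 (mod 1517)
8^256 ≡ 713^2 = 508369 ≡ 174 (mod 1517)
8^512 ≡ 174^2 = 30276 ≡ 1453 (mod 1517)
8^1024 ≡ 1453^2 = 2111209 ≡ 1062 (mod 1517)
1516 = 1024 + 256 + 128 + 64 + 32 + 8 + 4 in binary powers of 2.
So 8^1516 ≡ 1062 · 174 · 713 · 1062 · 1453 · 713 · 1062 ≡ 174 (mod 1517).
Since 174 ≠ 1, base 8 is a Fermat witness: 1517 is composite.

174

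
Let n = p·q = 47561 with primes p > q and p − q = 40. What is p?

239

Since p = q + 40, we have 47561 = q(q + 40), so q² + 40q − 47561 = 0.
Discriminant: 40² + 4·47561 = 1600 + 190244 = 191844; √191844 = 438.
q = (−40 + 438)/2 = 199, and p = q + 40 = 239.
Check: 199 · 239 = 47561.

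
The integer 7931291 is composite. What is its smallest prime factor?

53

7931291 is odd.
Digit sum 32, not divisible by 3.
Ends in 1: not divisible by 5.
7: 7931291 = 7·1133041 + 4
11: 7931291 = 11·721026 + 5
13: 7931291 = 13·610099 + 4
17: 7931291 = 17·466546 + 9
19: 7931291 = 19·417436 + 7
23: 7931291 = 23·344838 + 17
29: 7931291 = 29·273492 + 23
31: 7931291 = 31·255848 + 3
37: 7931291 = 37·214359 + 8
41: 7931291 = 41·193446 + 5
43: 7931291 = 43·184448 + 27
47: 7931291 = 47·168750 + 41
53: 7931291 = 53·149647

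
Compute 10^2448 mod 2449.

1310

10^1 ≡ 10 (mod 2449)
10^2 ≡ 10^2 = 100 ≡ 100 (mod 2449)
10^4 ≡ 100^2 = 10000 ≡ 204 (mod 2449)
10^8 ≡ 204^2 = 41616 ≡ 2432 (mod 2449)
10^16 ≡ 2432^2 = 5914624 ≡ 289 (mod 2449)
10^32 ≡ 289^2 = 83521 ≡ 255 (mod 2449)
10^64 ≡ 255^2 = 65025 ≡ 1351 (mod 2449)
10^128 ≡ 1351^2 = 1825201 ≡ 696 (mod 2449)
10^256 ≡ 696^2 = 484416 ≡ 1963 (mod 2449)
10^512 ≡ 1963^2 = 3853369 ≡ 1092 (mod 2449)
10^1024 ≡ 1092^2 = 1192464 ≡ 2250 (mod 2449)
10^2048 ≡ 2250^2 = 5062500 ≡ 417 (mod 2449)
2448 = 2048 + 256 + 128 + 16 in binary powers of 2.
So 10^2448 ≡ 417 · 1963 · 696 · 289 ≡ 1310 (mod 2449).
Since 1310 ≠ 1, base 10 is a Fermat witness: 2449 is composite.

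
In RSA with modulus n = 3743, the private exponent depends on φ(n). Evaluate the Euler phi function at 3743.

3528

Factor: 3743 = 19 · 197.
φ(3743) = (19−1) · (197−1) = 18 · 196 = 3528.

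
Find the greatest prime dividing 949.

949 = 13 · 73
73 is prime.
So 949 = 13 · 73; the largest prime factor is 73.

73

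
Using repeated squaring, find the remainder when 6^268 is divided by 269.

1

6^1 ≡ 6 (mod 269)
6^2 ≡ 6^2 = 36 ≡ 36 (mod 269)
6^4 ≡ 36^2 = 1296 ≡ 220 (mod 269)
6^8 ≡ 220^2 = 48400 ≡ 249 (mod 269)
6^16 ≡ 249^2 = 62001 ≡ 131 (mod 269)
6^32 ≡ 131^2 = 17161 ≡ 214 (mod 269)
6^64 ≡ 214^2 = 45796 ≡ 66 (mod 269)
6^128 ≡ 66^2 = 4356 ≡ 52 (mod 269)
6^256 ≡ 52^2 = 2704 ≡ 14 (mod 269)
268 = 256 + 8 + 4 in binary powers of 2.
So 6^268 ≡ 14 · 249 · 220 ≡ 1 (mod 269).
Since the result is 1, base 6 gives no evidence that 269 is composite.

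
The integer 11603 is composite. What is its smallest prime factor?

11603 is odd.
Digit sum 11, not divisible by 3.
Ends in 3: not divisible by 5.
7: 11603 = 7·1657 + 4
11: 11603 = 11·1054 + 9
13: 11603 = 13·892 + 7
17: 11603 = 17·682 + 9
19: 11603 = 19·610 + 13
23: 11603 = 23·504 + 11
29: 11603 = 29·400 + 3
31: 11603 = 31·374 + 9
37: 11603 = 37·313 + 22
41: 11603 = 41·283

41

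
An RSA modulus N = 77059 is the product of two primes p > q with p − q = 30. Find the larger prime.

293

Since p = q + 30, we have 77059 = q(q + 30), so q² + 30q − 77059 = 0.
Discriminant: 30² + 4·77059 = 900 + 308236 = 309136; √309136 = 556.
q = (−30 + 556)/2 = 263, and p = q + 30 = 293.
Check: 263 · 293 = 77059.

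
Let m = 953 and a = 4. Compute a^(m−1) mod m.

1

4^1 ≡ 4 (mod 953)
4^2 ≡ 4^2 = 16 ≡ 16 (mod 953)
4^4 ≡ 16^2 = 256 ≡ 256 (mod 953)
4^8 ≡ 256^2 = 65536 ≡ 732 (mod 953)
4^16 ≡ 732^2 = 535824 ≡ 238 (mod 953)
4^32 ≡ 238^2 = 56644 ≡ 417 (mod 953)
4^64 ≡ 417^2 = 173889 ≡ 443 (mod 953)
4^128 ≡ 443^2 = 196249 ≡ 884 (mod 953)
4^256 ≡ 884^2 = 781456 ≡ 949 (mod 953)
4^512 ≡ 949^2 = 900601 ≡ 16 (mod 953)
952 = 512 + 256 + 128 + 32 + 16 + 8 in binary powers of 2.
So 4^952 ≡ 16 · 949 · 884 · 417 · 238 · 732 ≡ 1 (mod 953).
Since the result is 1, base 4 gives no evidence that 953 is composite.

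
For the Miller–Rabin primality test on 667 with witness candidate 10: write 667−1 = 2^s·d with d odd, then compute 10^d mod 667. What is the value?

172

667 − 1 = 666 = 2^1 · 333, so d = 333.
10^1 ≡ 10 (mod 667)
10^2 ≡ 10^2 = 100 ≡ 100 (mod 667)
10^4 ≡ 100^2 = 10000 ≡ 662 (mod 667)
10^8 ≡ 662^2 = 438244 ≡ 25 (mod 667)
10^16 ≡ 25^2 = 625 ≡ 625 (mod 667)
10^32 ≡ 625^2 = 390625 ≡ 430 (mod 667)
10^64 ≡ 430^2 = 184900 ≡ 141 (mod 667)
10^128 ≡ 141^2 = 19881 ≡ 538 (mod 667)
10^256 ≡ 538^2 = 289444 ≡ 633 (mod 667)
333 = 256 + 64 + 8 + 4 + 1 in binary powers of 2.
So 10^333 ≡ 633 · 141 · 25 · 662 · 10 ≡ 172 (mod 667).
Squaring chain: 172; never reaches −1, so base 10 is a Miller–Rabin witness that 667 is composite.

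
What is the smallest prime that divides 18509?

18509 is odd.
Digit sum 23, not divisible by 3.
Ends in 9: not divisible by 5.
7: 18509 = 7·2644 + 1
11: 18509 = 11·1682 + 7
13: 18509 = 13·1423 + 10
17: 18509 = 17·1088 + 13
19: 18509 = 19·974 + 3
23: 18509 = 23·804 + 17
29: 18509 = 29·638 + 7
31: 18509 = 31·597 + 2
37: 18509 = 37·500 + 9
41: 18509 = 41·451 + 18
43: 18509 = 43·430 + 19
47: 18509 = 47·393 + 38
53: 18509 = 53·349 + 12
59: 18509 = 59·313 + 42
61: 18509 = 61·303 + 26
67: 18509 = 67·276 + 17
71: 18509 = 71·260 + 49
73: 18509 = 73·253 + 40
79: 18509 = 79·234 + 23
83: 18509 = 83·223

83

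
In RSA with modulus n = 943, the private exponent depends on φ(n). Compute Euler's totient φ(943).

Factor: 943 = 23 · 41.
φ(943) = (23−1) · (41−1) = 22 · 40 = 880.

880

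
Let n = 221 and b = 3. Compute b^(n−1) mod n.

55

3^1 ≡ 3 (mod 221)
3^2 ≡ 3^2 = 9 ≡ 9 (mod 221)
3^4 ≡ 9^2 = 81 ≡ 81 (mod 221)
3^8 ≡ 81^2 = 6561 ≡ 152 (mod 221)
3^16 ≡ 152^2 = 23104 ≡ 120 (mod 221)
3^32 ≡ 120^2 = 14400 ≡ 35 (mod 221)
3^64 ≡ 35^2 = 1225 ≡ 120 (mod 221)
3^128 ≡ 120^2 = 14400 ≡ 35 (mod 221)
220 = 128 + 64 + 16 + 8 + 4 in binary powers of 2.
So 3^220 ≡ 35 · 120 · 120 · 152 · 81 ≡ 55 (mod 221).
Since 55 ≠ 1, base 3 is a Fermat witness: 221 is composite.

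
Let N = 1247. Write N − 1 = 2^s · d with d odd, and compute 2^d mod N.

1247 − 1 = 1246 = 2^1 · 623, so d = 623.
2^1 ≡ 2 (mod 1247)
2^2 ≡ 2^2 = 4 ≡ 4 (mod 1247)
2^4 ≡ 4^2 = 16 ≡ 16 (mod 1247)
2^8 ≡ 16^2 = 256 ≡ 256 (mod 1247)
2^16 ≡ 256^2 = 65536 ≡ 692 (mod 1247)
2^32 ≡ 692^2 = 478864 ≡ 16 (mod 1247)
2^64 ≡ 16^2 = 256 ≡ 256 (mod 1247)
2^128 ≡ 256^2 = 65536 ≡ 692 (mod 1247)
2^256 ≡ 692^2 = 478864 ≡ 16 (mod 1247)
2^512 ≡ 16^2 = 256 ≡ 256 (mod 1247)
623 = 512 + 64 + 32 + 8 + 4 + 2 + 1 in binary powers of 2.
So 2^623 ≡ 256 · 256 · 16 · 256 · 16 · 4 · 2 ≡ 128 (mod 1247).
Squaring chain: 128; never reaches −1, so base 2 is a Miller–Rabin witness that 1247 is composite.

128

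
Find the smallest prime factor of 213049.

23

213049 is odd.
Digit sum 19, not divisible by 3.
Ends in 9: not divisible by 5.
7: 213049 = 7·30435 + 4
11: 213049 = 11·19368 + 1
13: 213049 = 13·16388 + 5
17: 213049 = 17·12532 + 5
19: 213049 = 19·11213 + 2
23: 213049 = 23·9263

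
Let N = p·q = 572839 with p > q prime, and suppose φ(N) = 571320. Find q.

691

φ(n) = (p−1)(q−1) = n − (p+q) + 1, so p + q = 572839 − 571320 + 1 = 1520.
p and q are the roots of t² − 1520t + 572839 = 0.
Discriminant: 1520² − 4·572839 = 2310400 − 2291356 = 19044; √19044 = 138.
q = (1520 − 138)/2 = 691, p = (1520 + 138)/2 = 829.
Check: 691 · 829 = 572839.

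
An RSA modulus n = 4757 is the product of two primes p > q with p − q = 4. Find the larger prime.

71

Since p = q + 4, we have 4757 = q(q + 4), so q² + 4q − 4757 = 0.
Discriminant: 4² + 4·4757 = 16 + 19028 = 19044; √19044 = 138.
q = (−4 + 138)/2 = 67, and p = q + 4 = 71.
Check: 67 · 71 = 4757.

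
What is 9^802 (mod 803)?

356

9^1 ≡ 9 (mod 803)
9^2 ≡ 9^2 = 81 ≡ 81 (mod 803)
9^4 ≡ 81^2 = 6561 ≡ 137 (mod 803)
9^8 ≡ 137^2 = 18769 ≡ 300 (mod 803)
9^16 ≡ 300^2 = 90000 ≡ 64 (mod 803)
9^32 ≡ 64^2 = 4096 ≡ 81 (mod 803)
9^64 ≡ 81^2 = 6561 ≡ 137 (mod 803)
9^128 ≡ 137^2 = 18769 ≡ 300 (mod 803)
9^256 ≡ 300^2 = 90000 ≡ 64 (mod 803)
9^512 ≡ 64^2 = 4096 ≡ 81 (mod 803)
802 = 512 + 256 + 32 + 2 in binary powers of 2.
So 9^802 ≡ 81 · 64 · 81 · 81 ≡ 356 (mod 803).
Since 356 ≠ 1, base 9 is a Fermat witness: 803 is composite.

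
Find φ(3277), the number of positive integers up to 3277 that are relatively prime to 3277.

Factor: 3277 = 29 · 113.
φ(3277) = (29−1) · (113−1) = 28 · 112 = 3136.

3136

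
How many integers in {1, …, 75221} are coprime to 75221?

Factor: 75221 = 19 · 37 · 107.
φ(75221) = (19−1) · (37−1) · (107−1) = 18 · 36 · 106 = 68688.

68688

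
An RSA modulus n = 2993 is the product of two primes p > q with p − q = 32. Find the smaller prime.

41

Since p = q + 32, we have 2993 = q(q + 32), so q² + 32q − 2993 = 0.
Discriminant: 32² + 4·2993 = 1024 + 11972 = 12996; √12996 = 114.
q = (−32 + 114)/2 = 41, and p = q + 32 = 73.
Check: 41 · 73 = 2993.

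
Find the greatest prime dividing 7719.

83

7719 = 3 · 2573
2573 = 31 · 83
83 is prime.
So 7719 = 3 · 31 · 83; the largest prime factor is 83.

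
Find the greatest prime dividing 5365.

37

5365 = 5 · 1073
1073 = 29 · 37
37 is prime.
So 5365 = 5 · 29 · 37; the largest prime factor is 37.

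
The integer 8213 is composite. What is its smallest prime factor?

8213 is odd.
Digit sum 14, not divisible by 3.
Ends in 3: not divisible by 5.
7: 8213 = 7·1173 + 2
11: 8213 = 11·746 + 7
13: 8213 = 13·631 + 10
17: 8213 = 17·483 + 2
19: 8213 = 19·432 + 5
23: 8213 = 23·357 + 2
29: 8213 = 29·283 + 6
31: 8213 = 31·264 + 29
37: 8213 = 37·221 + 36
41: 8213 = 41·200 + 13
43: 8213 = 43·191

43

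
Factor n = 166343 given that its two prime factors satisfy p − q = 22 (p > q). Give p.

Since p = q + 22, we have 166343 = q(q + 22), so q² + 22q − 166343 = 0.
Discriminant: 22² + 4·166343 = 484 + 665372 = 665856; √665856 = 816.
q = (−22 + 816)/2 = 397, and p = q + 22 = 419.
Check: 397 · 419 = 166343.

419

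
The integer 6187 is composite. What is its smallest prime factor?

23

6187 is odd.
Digit sum 22, not divisible by 3.
Ends in 7: not divisible by 5.
7: 6187 = 7·883 + 6
11: 6187 = 11·562 + 5
13: 6187 = 13·475 + 12
17: 6187 = 17·363 + 16
19: 6187 = 19·325 + 12
23: 6187 = 23·269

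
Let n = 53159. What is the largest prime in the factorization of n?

59

53159 = 17 · 3127
3127 = 53 · 59
59 is prime.
So 53159 = 17 · 53 · 59; the largest prime factor is 59.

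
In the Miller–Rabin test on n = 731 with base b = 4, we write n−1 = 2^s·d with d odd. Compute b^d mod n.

4

731 − 1 = 730 = 2^1 · 365, so d = 365.
4^1 ≡ 4 (mod 731)
4^2 ≡ 4^2 = 16 ≡ 16 (mod 731)
4^4 ≡ 16^2 = 256 ≡ 256 (mod 731)
4^8 ≡ 256^2 = 65536 ≡ 477 (mod 731)
4^16 ≡ 477^2 = 227529 ≡ 188 (mod 731)
4^32 ≡ 188^2 = 35344 ≡ 256 (mod 731)
4^64 ≡ 256^2 = 65536 ≡ 477 (mod 731)
4^128 ≡ 477^2 = 227529 ≡ 188 (mod 731)
4^256 ≡ 188^2 = 35344 ≡ 256 (mod 731)
365 = 256 + 64 + 32 + 8 + 4 + 1 in binary powers of 2.
So 4^365 ≡ 256 · 477 · 256 · 477 · 256 · 4 ≡ 4 (mod 731).
Squaring chain: 4; never reaches −1, so base 4 is a Miller–Rabin witness that 731 is composite.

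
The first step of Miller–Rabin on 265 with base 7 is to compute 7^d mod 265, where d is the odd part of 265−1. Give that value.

82

265 − 1 = 264 = 2^3 · 33, so d = 33.
7^1 ≡ 7 (mod 265)
7^2 ≡ 7^2 = 49 ≡ 49 (mod 265)
7^4 ≡ 49^2 = 2401 ≡ 16 (mod 265)
7^8 ≡ 16^2 = 256 ≡ 256 (mod 265)
7^16 ≡ 256^2 = 65536 ≡ 81 (mod 265)
7^32 ≡ 81^2 = 6561 ≡ 201 (mod 265)
33 = 32 + 1 in binary powers of 2.
So 7^33 ≡ 201 · 7 ≡ 82 (mod 265).
Squaring chain: 82 → 99 → 261; never reaches −1, so base 7 is a Miller–Rabin witness that 265 is composite.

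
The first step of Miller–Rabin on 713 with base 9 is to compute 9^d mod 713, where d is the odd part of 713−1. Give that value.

193

713 − 1 = 712 = 2^3 · 89, so d = 89.
9^1 ≡ 9 (mod 713)
9^2 ≡ 9^2 = 81 ≡ 81 (mod 713)
9^4 ≡ 81^2 = 6561 ≡ 144 (mod 713)
9^8 ≡ 144^2 = 20736 ≡ 59 (mod 713)
9^16 ≡ 59^2 = 3481 ≡ 629 (mod 713)
9^32 ≡ 629^2 = 395641 ≡ 639 (mod 713)
9^64 ≡ 639^2 = 408321 ≡ 485 (mod 713)
89 = 64 + 16 + 8 + 1 in binary powers of 2.
So 9^89 ≡ 485 · 629 · 59 · 9 ≡ 193 (mod 713).
Squaring chain: 193 → 173 → 696; never reaches −1, so base 9 is a Miller–Rabin witness that 713 is composite.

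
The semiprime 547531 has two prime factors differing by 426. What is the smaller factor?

Since p = q + 426, we have 547531 = q(q + 426), so q² + 426q − 547531 = 0.
Discriminant: 426² + 4·547531 = 181476 + 2190124 = 2371600; √2371600 = 1540.
q = (−426 + 1540)/2 = 557, and p = q + 426 = 983.
Check: 557 · 983 = 547531.

557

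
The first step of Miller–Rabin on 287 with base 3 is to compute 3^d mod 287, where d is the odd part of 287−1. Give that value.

287 − 1 = 286 = 2^1 · 143, so d = 143.
3^1 ≡ 3 (mod 287)
3^2 ≡ 3^2 = 9 ≡ 9 (mod 287)
3^4 ≡ 9^2 = 81 ≡ 81 (mod 287)
3^8 ≡ 81^2 = 6561 ≡ 247 (mod 287)
3^16 ≡ 247^2 = 61009 ≡ 165 (mod 287)
3^32 ≡ 165^2 = 27225 ≡ 247 (mod 287)
3^64 ≡ 247^2 = 61009 ≡ 165 (mod 287)
3^128 ≡ 165^2 = 27225 ≡ 247 (mod 287)
143 = 128 + 8 + 4 + 2 + 1 in binary powers of 2.
So 3^143 ≡ 247 · 247 · 81 · 9 · 3 ≡ 96 (mod 287).
Squaring chain: 96; never reaches −1, so base 3 is a Miller–Rabin witness that 287 is composite.

96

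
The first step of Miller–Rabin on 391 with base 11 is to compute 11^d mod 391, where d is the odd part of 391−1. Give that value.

391 − 1 = 390 = 2^1 · 195, so d = 195.
11^1 ≡ 11 (mod 391)
11^2 ≡ 11^2 = 121 ≡ 121 (mod 391)
11^4 ≡ 121^2 = 14641 ≡ 174 (mod 391)
11^8 ≡ 174^2 = 30276 ≡ 169 (mod 391)
11^16 ≡ 169^2 = 28561 ≡ 18 (mod 391)
11^32 ≡ 18^2 = 324 ≡ 324 (mod 391)
11^64 ≡ 324^2 = 104976 ≡ 188 (mod 391)
11^128 ≡ 188^2 = 35344 ≡ 154 (mod 391)
195 = 128 + 64 + 2 + 1 in binary powers of 2.
So 11^195 ≡ 154 · 188 · 121 · 11 ≡ 107 (mod 391).
Squaring chain: 107; never reaches −1, so base 11 is a Miller–Rabin witness that 391 is composite.

107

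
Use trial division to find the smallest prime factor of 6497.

73

6497 is odd.
Digit sum 26, not divisible by 3.
Ends in 7: not divisible by 5.
7: 6497 = 7·928 + 1
11: 6497 = 11·590 + 7
13: 6497 = 13·499 + 10
17: 6497 = 17·382 + 3
19: 6497 = 19·341 + 18
23: 6497 = 23·282 + 11
29: 6497 = 29·224 + 1
31: 6497 = 31·209 + 18
37: 6497 = 37·175 + 22
41: 6497 = 41·158 + 19
43: 6497 = 43·151 + 4
47: 6497 = 47·138 + 11
53: 6497 = 53·122 + 31
59: 6497 = 59·110 + 7
61: 6497 = 61·106 + 31
67: 6497 = 67·96 + 65
71: 6497 = 71·91 + 36
73: 6497 = 73·89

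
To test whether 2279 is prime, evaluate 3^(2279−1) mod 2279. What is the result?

1257

3^1 ≡ 3 (mod 2279)
3^2 ≡ 3^2 = 9 ≡ 9 (mod 2279)
3^4 ≡ 9^2 = 81 ≡ 81 (mod 2279)
3^8 ≡ 81^2 = 6561 ≡ 2003 (mod 2279)
3^16 ≡ 2003^2 = 4012009 ≡ 969 (mod 2279)
3^32 ≡ 969^2 = 938961 ≡ 13 (mod 2279)
3^64 ≡ 13^2 = 169 ≡ 169 (mod 2279)
3^128 ≡ 169^2 = 28561 ≡ 1213 (mod 2279)
3^256 ≡ 1213^2 = 1471369 ≡ 1414 (mod 2279)
3^512 ≡ 1414^2 = 1999396 ≡ 713 (mod 2279)
3^1024 ≡ 713^2 = 508369 ≡ 152 (mod 2279)
3^2048 ≡ 152^2 = 23104 ≡ 314 (mod 2279)
2278 = 2048 + 128 + 64 + 32 + 4 + 2 in binary powers of 2.
So 3^2278 ≡ 314 · 1213 · 169 · 13 · 81 · 9 ≡ 1257 (mod 2279).
Since 1257 ≠ 1, base 3 is a Fermat witness: 2279 is composite.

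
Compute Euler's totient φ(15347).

15096

Factor: 15347 = 103 · 149.
φ(15347) = (103−1) · (149−1) = 102 · 148 = 15096.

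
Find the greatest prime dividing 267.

89

267 = 3 · 89
89 is prime.
So 267 = 3 · 89; the largest prime factor is 89.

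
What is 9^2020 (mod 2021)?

9^1 ≡ 9 (mod 2021)
9^2 ≡ 9^2 = 81 ≡ 81 (mod 2021)
9^4 ≡ 81^2 = 6561 ≡ 498 (mod 2021)
9^8 ≡ 498^2 = 248004 ≡ 1442 (mod 2021)
9^16 ≡ 1442^2 = 2079364 ≡ 1776 (mod 2021)
9^32 ≡ 1776^2 = 3154176 ≡ 1416 (mod 2021)
9^64 ≡ 1416^2 = 2005056 ≡ 224 (mod 2021)
9^128 ≡ 224^2 = 50176 ≡ 1672 (mod 2021)
9^256 ≡ 1672^2 = 2795584 ≡ 541 (mod 2021)
9^512 ≡ 541^2 = 292681 ≡ 1657 (mod 2021)
9^1024 ≡ 1657^2 = 2745649 ≡ 1131 (mod 2021)
2020 = 1024 + 512 + 256 + 128 + 64 + 32 + 4 in binary powers of 2.
So 9^2020 ≡ 1131 · 1657 · 541 · 1672 · 224 · 1416 · 498 ≡ 1358 (mod 2021).
Since 1358 ≠ 1, base 9 is a Fermat witness: 2021 is composite.

1358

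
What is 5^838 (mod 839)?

1

5^1 ≡ 5 (mod 839)
5^2 ≡ 5^2 = 25 ≡ 25 (mod 839)
5^4 ≡ 25^2 = 625 ≡ 625 (mod 839)
5^8 ≡ 625^2 = 390625 ≡ 490 (mod 839)
5^16 ≡ 490^2 = 240100 ≡ 146 (mod 839)
5^32 ≡ 146^2 = 21316 ≡ 341 (mod 839)
5^64 ≡ 341^2 = 116281 ≡ 499 (mod 839)
5^128 ≡ 499^2 = 249001 ≡ 657 (mod 839)
5^256 ≡ 657^2 = 431649 ≡ 403 (mod 839)
5^512 ≡ 403^2 = 162409 ≡ 482 (mod 839)
838 = 512 + 256 + 64 + 4 + 2 in binary powers of 2.
So 5^838 ≡ 482 · 403 · 499 · 625 · 25 ≡ 1 (mod 839).
Since the result is 1, base 5 gives no evidence that 839 is composite.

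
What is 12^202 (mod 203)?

12^1 ≡ 12 (mod 203)
12^2 ≡ 12^2 = 144 ≡ 144 (mod 203)
12^4 ≡ 144^2 = 20736 ≡ 30 (mod 203)
12^8 ≡ 30^2 = 900 ≡ 88 (mod 203)
12^16 ≡ 88^2 = 7744 ≡ 30 (mod 203)
12^32 ≡ 30^2 = 900 ≡ 88 (mod 203)
12^64 ≡ 88^2 = 7744 ≡ 30 (mod 203)
12^128 ≡ 30^2 = 900 ≡ 88 (mod 203)
202 = 128 + 64 + 8 + 2 in binary powers of 2.
So 12^202 ≡ 88 · 30 · 88 · 144 ≡ 86 (mod 203).
Since 86 ≠ 1, base 12 is a Fermat witness: 203 is composite.

86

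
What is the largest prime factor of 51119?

97

51119 = 17 · 3007
3007 = 31 · 97
97 is prime.
So 51119 = 17 · 31 · 97; the largest prime factor is 97.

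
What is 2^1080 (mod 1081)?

165

2^1 ≡ 2 (mod 1081)
2^2 ≡ 2^2 = 4 ≡ 4 (mod 1081)
2^4 ≡ 4^2 = 16 ≡ 16 (mod 1081)
2^8 ≡ 16^2 = 256 ≡ 256 (mod 1081)
2^16 ≡ 256^2 = 65536 ≡ 676 (mod 1081)
2^32 ≡ 676^2 = 456976 ≡ 794 (mod 1081)
2^64 ≡ 794^2 = 630436 ≡ 213 (mod 1081)
2^128 ≡ 213^2 = 45369 ≡ 1048 (mod 1081)
2^256 ≡ 1048^2 = 1098304 ≡ 8 (mod 1081)
2^512 ≡ 8^2 = 64 ≡ 64 (mod 1081)
2^1024 ≡ 64^2 = 4096 ≡ 853 (mod 1081)
1080 = 1024 + 32 + 16 + 8 in binary powers of 2.
So 2^1080 ≡ 853 · 794 · 676 · 256 ≡ 165 (mod 1081).
Since 165 ≠ 1, base 2 is a Fermat witness: 1081 is composite.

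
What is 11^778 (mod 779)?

144

11^1 ≡ 11 (mod 779)
11^2 ≡ 11^2 = 121 ≡ 121 (mod 779)
11^4 ≡ 121^2 = 14641 ≡ 619 (mod 779)
11^8 ≡ 619^2 = 383161 ≡ 672 (mod 779)
11^16 ≡ 672^2 = 451584 ≡ 543 (mod 779)
11^32 ≡ 543^2 = 294849 ≡ 387 (mod 779)
11^64 ≡ 387^2 = 149769 ≡ 201 (mod 779)
11^128 ≡ 201^2 = 40401 ≡ 672 (mod 779)
11^256 ≡ 672^2 = 451584 ≡ 543 (mod 779)
11^512 ≡ 543^2 = 294849 ≡ 387 (mod 779)
778 = 512 + 256 + 8 + 2 in binary powers of 2.
So 11^778 ≡ 387 · 543 · 672 · 121 ≡ 144 (mod 779).
Since 144 ≠ 1, base 11 is a Fermat witness: 779 is composite.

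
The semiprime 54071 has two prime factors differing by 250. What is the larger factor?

Since p = q + 250, we have 54071 = q(q + 250), so q² + 250q − 54071 = 0.
Discriminant: 250² + 4·54071 = 62500 + 216284 = 278784; √278784 = 528.
q = (−250 + 528)/2 = 139, and p = q + 250 = 389.
Check: 139 · 389 = 54071.

389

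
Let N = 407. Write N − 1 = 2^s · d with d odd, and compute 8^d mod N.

347

407 − 1 = 406 = 2^1 · 203, so d = 203.
8^1 ≡ 8 (mod 407)
8^2 ≡ 8^2 = 64 ≡ 64 (mod 407)
8^4 ≡ 64^2 = 4096 ≡ 26 (mod 407)
8^8 ≡ 26^2 = 676 ≡ 269 (mod 407)
8^16 ≡ 269^2 = 72361 ≡ 322 (mod 407)
8^32 ≡ 322^2 = 103684 ≡ 306 (mod 407)
8^64 ≡ 306^2 = 93636 ≡ 26 (mod 407)
8^128 ≡ 26^2 = 676 ≡ 269 (mod 407)
203 = 128 + 64 + 8 + 2 + 1 in binary powers of 2.
So 8^203 ≡ 269 · 26 · 269 · 64 · 8 ≡ 347 (mod 407).
Squaring chain: 347; never reaches −1, so base 8 is a Miller–Rabin witness that 407 is composite.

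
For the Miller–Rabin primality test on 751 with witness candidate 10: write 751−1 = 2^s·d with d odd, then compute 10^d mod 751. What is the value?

1

751 − 1 = 750 = 2^1 · 375, so d = 375.
10^1 ≡ 10 (mod 751)
10^2 ≡ 10^2 = 100 ≡ 100 (mod 751)
10^4 ≡ 100^2 = 10000 ≡ 237 (mod 751)
10^8 ≡ 237^2 = 56169 ≡ 595 (mod 751)
10^16 ≡ 595^2 = 354025 ≡ 304 (mod 751)
10^32 ≡ 304^2 = 92416 ≡ 43 (mod 751)
10^64 ≡ 43^2 = 1849 ≡ 347 (mod 751)
10^128 ≡ 347^2 = 120409 ≡ 249 (mod 751)
10^256 ≡ 249^2 = 62001 ≡ 419 (mod 751)
375 = 256 + 64 + 32 + 16 + 4 + 2 + 1 in binary powers of 2.
So 10^375 ≡ 419 · 347 · 43 · 304 · 237 · 100 · 10 ≡ 1 (mod 751).
Since 10^d ≡ 1 (mod 751), base 10 does not prove 751 composite.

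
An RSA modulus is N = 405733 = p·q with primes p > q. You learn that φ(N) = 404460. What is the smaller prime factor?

631

φ(n) = (p−1)(q−1) = n − (p+q) + 1, so p + q = 405733 − 404460 + 1 = 1274.
p and q are the roots of t² − 1274t + 405733 = 0.
Discriminant: 1274² − 4·405733 = 1623076 − 1622932 = 144; √144 = 12.
q = (1274 − 12)/2 = 631, p = (1274 + 12)/2 = 643.
Check: 631 · 643 = 405733.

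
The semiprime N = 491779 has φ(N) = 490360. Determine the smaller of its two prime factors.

φ(n) = (p−1)(q−1) = n − (p+q) + 1, so p + q = 491779 − 490360 + 1 = 1420.
p and q are the roots of t² − 1420t + 491779 = 0.
Discriminant: 1420² − 4·491779 = 2016400 − 1967116 = 49284; √49284 = 222.
q = (1420 − 222)/2 = 599, p = (1420 + 222)/2 = 821.
Check: 599 · 821 = 491779.

599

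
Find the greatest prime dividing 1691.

1691 = 19 · 89
89 is prime.
So 1691 = 19 · 89; the largest prime factor is 89.

89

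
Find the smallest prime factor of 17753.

17753 is odd.
Digit sum 23, not divisible by 3.
Ends in 3: not divisible by 5.
7: 17753 = 7·2536 + 1
11: 17753 = 11·1613 + 10
13: 17753 = 13·1365 + 8
17: 17753 = 17·1044 + 5
19: 17753 = 19·934 + 7
23: 17753 = 23·771 + 20
29: 17753 = 29·612 + 5
31: 17753 = 31·572 + 21
37: 17753 = 37·479 + 30
41: 17753 = 41·433

41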